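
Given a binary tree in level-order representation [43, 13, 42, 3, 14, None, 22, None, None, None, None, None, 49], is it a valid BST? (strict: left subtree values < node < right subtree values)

Level-order array: [43, 13, 42, 3, 14, None, 22, None, None, None, None, None, 49]
Validate using subtree bounds (lo, hi): at each node, require lo < value < hi,
then recurse left with hi=value and right with lo=value.
Preorder trace (stopping at first violation):
  at node 43 with bounds (-inf, +inf): OK
  at node 13 with bounds (-inf, 43): OK
  at node 3 with bounds (-inf, 13): OK
  at node 14 with bounds (13, 43): OK
  at node 42 with bounds (43, +inf): VIOLATION
Node 42 violates its bound: not (43 < 42 < +inf).
Result: Not a valid BST


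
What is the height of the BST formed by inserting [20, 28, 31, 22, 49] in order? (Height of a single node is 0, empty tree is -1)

Insertion order: [20, 28, 31, 22, 49]
Tree (level-order array): [20, None, 28, 22, 31, None, None, None, 49]
Compute height bottom-up (empty subtree = -1):
  height(22) = 1 + max(-1, -1) = 0
  height(49) = 1 + max(-1, -1) = 0
  height(31) = 1 + max(-1, 0) = 1
  height(28) = 1 + max(0, 1) = 2
  height(20) = 1 + max(-1, 2) = 3
Height = 3


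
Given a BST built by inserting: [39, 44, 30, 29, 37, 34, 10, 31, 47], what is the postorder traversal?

Tree insertion order: [39, 44, 30, 29, 37, 34, 10, 31, 47]
Tree (level-order array): [39, 30, 44, 29, 37, None, 47, 10, None, 34, None, None, None, None, None, 31]
Postorder traversal: [10, 29, 31, 34, 37, 30, 47, 44, 39]


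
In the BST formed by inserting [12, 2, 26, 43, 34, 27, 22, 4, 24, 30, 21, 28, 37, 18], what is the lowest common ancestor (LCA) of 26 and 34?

Tree insertion order: [12, 2, 26, 43, 34, 27, 22, 4, 24, 30, 21, 28, 37, 18]
Tree (level-order array): [12, 2, 26, None, 4, 22, 43, None, None, 21, 24, 34, None, 18, None, None, None, 27, 37, None, None, None, 30, None, None, 28]
In a BST, the LCA of p=26, q=34 is the first node v on the
root-to-leaf path with p <= v <= q (go left if both < v, right if both > v).
Walk from root:
  at 12: both 26 and 34 > 12, go right
  at 26: 26 <= 26 <= 34, this is the LCA
LCA = 26


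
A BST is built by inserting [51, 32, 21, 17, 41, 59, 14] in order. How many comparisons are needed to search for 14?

Search path for 14: 51 -> 32 -> 21 -> 17 -> 14
Found: True
Comparisons: 5


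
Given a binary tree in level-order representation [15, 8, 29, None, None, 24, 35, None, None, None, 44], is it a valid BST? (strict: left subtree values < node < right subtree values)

Level-order array: [15, 8, 29, None, None, 24, 35, None, None, None, 44]
Validate using subtree bounds (lo, hi): at each node, require lo < value < hi,
then recurse left with hi=value and right with lo=value.
Preorder trace (stopping at first violation):
  at node 15 with bounds (-inf, +inf): OK
  at node 8 with bounds (-inf, 15): OK
  at node 29 with bounds (15, +inf): OK
  at node 24 with bounds (15, 29): OK
  at node 35 with bounds (29, +inf): OK
  at node 44 with bounds (35, +inf): OK
No violation found at any node.
Result: Valid BST


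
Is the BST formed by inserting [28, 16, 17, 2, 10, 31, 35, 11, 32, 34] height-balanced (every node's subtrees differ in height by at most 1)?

Tree (level-order array): [28, 16, 31, 2, 17, None, 35, None, 10, None, None, 32, None, None, 11, None, 34]
Definition: a tree is height-balanced if, at every node, |h(left) - h(right)| <= 1 (empty subtree has height -1).
Bottom-up per-node check:
  node 11: h_left=-1, h_right=-1, diff=0 [OK], height=0
  node 10: h_left=-1, h_right=0, diff=1 [OK], height=1
  node 2: h_left=-1, h_right=1, diff=2 [FAIL (|-1-1|=2 > 1)], height=2
  node 17: h_left=-1, h_right=-1, diff=0 [OK], height=0
  node 16: h_left=2, h_right=0, diff=2 [FAIL (|2-0|=2 > 1)], height=3
  node 34: h_left=-1, h_right=-1, diff=0 [OK], height=0
  node 32: h_left=-1, h_right=0, diff=1 [OK], height=1
  node 35: h_left=1, h_right=-1, diff=2 [FAIL (|1--1|=2 > 1)], height=2
  node 31: h_left=-1, h_right=2, diff=3 [FAIL (|-1-2|=3 > 1)], height=3
  node 28: h_left=3, h_right=3, diff=0 [OK], height=4
Node 2 violates the condition: |-1 - 1| = 2 > 1.
Result: Not balanced


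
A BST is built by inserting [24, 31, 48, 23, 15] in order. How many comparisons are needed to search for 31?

Search path for 31: 24 -> 31
Found: True
Comparisons: 2


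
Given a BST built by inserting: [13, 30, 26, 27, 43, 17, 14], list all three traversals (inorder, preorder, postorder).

Tree insertion order: [13, 30, 26, 27, 43, 17, 14]
Tree (level-order array): [13, None, 30, 26, 43, 17, 27, None, None, 14]
Inorder (L, root, R): [13, 14, 17, 26, 27, 30, 43]
Preorder (root, L, R): [13, 30, 26, 17, 14, 27, 43]
Postorder (L, R, root): [14, 17, 27, 26, 43, 30, 13]


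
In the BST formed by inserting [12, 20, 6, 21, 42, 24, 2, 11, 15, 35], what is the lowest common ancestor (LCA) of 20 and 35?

Tree insertion order: [12, 20, 6, 21, 42, 24, 2, 11, 15, 35]
Tree (level-order array): [12, 6, 20, 2, 11, 15, 21, None, None, None, None, None, None, None, 42, 24, None, None, 35]
In a BST, the LCA of p=20, q=35 is the first node v on the
root-to-leaf path with p <= v <= q (go left if both < v, right if both > v).
Walk from root:
  at 12: both 20 and 35 > 12, go right
  at 20: 20 <= 20 <= 35, this is the LCA
LCA = 20


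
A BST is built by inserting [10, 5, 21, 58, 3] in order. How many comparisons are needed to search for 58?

Search path for 58: 10 -> 21 -> 58
Found: True
Comparisons: 3


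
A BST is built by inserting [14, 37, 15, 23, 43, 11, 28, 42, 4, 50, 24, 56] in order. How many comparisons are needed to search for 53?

Search path for 53: 14 -> 37 -> 43 -> 50 -> 56
Found: False
Comparisons: 5


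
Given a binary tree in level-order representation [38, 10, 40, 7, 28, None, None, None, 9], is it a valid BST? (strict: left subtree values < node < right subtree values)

Level-order array: [38, 10, 40, 7, 28, None, None, None, 9]
Validate using subtree bounds (lo, hi): at each node, require lo < value < hi,
then recurse left with hi=value and right with lo=value.
Preorder trace (stopping at first violation):
  at node 38 with bounds (-inf, +inf): OK
  at node 10 with bounds (-inf, 38): OK
  at node 7 with bounds (-inf, 10): OK
  at node 9 with bounds (7, 10): OK
  at node 28 with bounds (10, 38): OK
  at node 40 with bounds (38, +inf): OK
No violation found at any node.
Result: Valid BST


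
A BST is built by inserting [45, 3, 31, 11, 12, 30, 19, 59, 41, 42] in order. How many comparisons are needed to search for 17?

Search path for 17: 45 -> 3 -> 31 -> 11 -> 12 -> 30 -> 19
Found: False
Comparisons: 7


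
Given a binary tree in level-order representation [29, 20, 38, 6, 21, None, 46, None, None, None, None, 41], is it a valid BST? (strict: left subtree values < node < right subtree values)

Level-order array: [29, 20, 38, 6, 21, None, 46, None, None, None, None, 41]
Validate using subtree bounds (lo, hi): at each node, require lo < value < hi,
then recurse left with hi=value and right with lo=value.
Preorder trace (stopping at first violation):
  at node 29 with bounds (-inf, +inf): OK
  at node 20 with bounds (-inf, 29): OK
  at node 6 with bounds (-inf, 20): OK
  at node 21 with bounds (20, 29): OK
  at node 38 with bounds (29, +inf): OK
  at node 46 with bounds (38, +inf): OK
  at node 41 with bounds (38, 46): OK
No violation found at any node.
Result: Valid BST


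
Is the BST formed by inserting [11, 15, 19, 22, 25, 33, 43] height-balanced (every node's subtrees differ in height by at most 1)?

Tree (level-order array): [11, None, 15, None, 19, None, 22, None, 25, None, 33, None, 43]
Definition: a tree is height-balanced if, at every node, |h(left) - h(right)| <= 1 (empty subtree has height -1).
Bottom-up per-node check:
  node 43: h_left=-1, h_right=-1, diff=0 [OK], height=0
  node 33: h_left=-1, h_right=0, diff=1 [OK], height=1
  node 25: h_left=-1, h_right=1, diff=2 [FAIL (|-1-1|=2 > 1)], height=2
  node 22: h_left=-1, h_right=2, diff=3 [FAIL (|-1-2|=3 > 1)], height=3
  node 19: h_left=-1, h_right=3, diff=4 [FAIL (|-1-3|=4 > 1)], height=4
  node 15: h_left=-1, h_right=4, diff=5 [FAIL (|-1-4|=5 > 1)], height=5
  node 11: h_left=-1, h_right=5, diff=6 [FAIL (|-1-5|=6 > 1)], height=6
Node 25 violates the condition: |-1 - 1| = 2 > 1.
Result: Not balanced


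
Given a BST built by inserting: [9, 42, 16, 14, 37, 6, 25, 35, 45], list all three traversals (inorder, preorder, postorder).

Tree insertion order: [9, 42, 16, 14, 37, 6, 25, 35, 45]
Tree (level-order array): [9, 6, 42, None, None, 16, 45, 14, 37, None, None, None, None, 25, None, None, 35]
Inorder (L, root, R): [6, 9, 14, 16, 25, 35, 37, 42, 45]
Preorder (root, L, R): [9, 6, 42, 16, 14, 37, 25, 35, 45]
Postorder (L, R, root): [6, 14, 35, 25, 37, 16, 45, 42, 9]


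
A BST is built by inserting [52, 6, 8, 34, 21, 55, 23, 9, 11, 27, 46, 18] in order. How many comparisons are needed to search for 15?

Search path for 15: 52 -> 6 -> 8 -> 34 -> 21 -> 9 -> 11 -> 18
Found: False
Comparisons: 8


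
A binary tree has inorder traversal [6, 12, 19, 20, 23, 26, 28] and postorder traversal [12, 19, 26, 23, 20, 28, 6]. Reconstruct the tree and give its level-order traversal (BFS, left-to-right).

Inorder:   [6, 12, 19, 20, 23, 26, 28]
Postorder: [12, 19, 26, 23, 20, 28, 6]
Algorithm: postorder visits root last, so walk postorder right-to-left;
each value is the root of the current inorder slice — split it at that
value, recurse on the right subtree first, then the left.
Recursive splits:
  root=6; inorder splits into left=[], right=[12, 19, 20, 23, 26, 28]
  root=28; inorder splits into left=[12, 19, 20, 23, 26], right=[]
  root=20; inorder splits into left=[12, 19], right=[23, 26]
  root=23; inorder splits into left=[], right=[26]
  root=26; inorder splits into left=[], right=[]
  root=19; inorder splits into left=[12], right=[]
  root=12; inorder splits into left=[], right=[]
Reconstructed level-order: [6, 28, 20, 19, 23, 12, 26]


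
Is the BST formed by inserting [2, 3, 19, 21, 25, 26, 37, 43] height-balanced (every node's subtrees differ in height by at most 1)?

Tree (level-order array): [2, None, 3, None, 19, None, 21, None, 25, None, 26, None, 37, None, 43]
Definition: a tree is height-balanced if, at every node, |h(left) - h(right)| <= 1 (empty subtree has height -1).
Bottom-up per-node check:
  node 43: h_left=-1, h_right=-1, diff=0 [OK], height=0
  node 37: h_left=-1, h_right=0, diff=1 [OK], height=1
  node 26: h_left=-1, h_right=1, diff=2 [FAIL (|-1-1|=2 > 1)], height=2
  node 25: h_left=-1, h_right=2, diff=3 [FAIL (|-1-2|=3 > 1)], height=3
  node 21: h_left=-1, h_right=3, diff=4 [FAIL (|-1-3|=4 > 1)], height=4
  node 19: h_left=-1, h_right=4, diff=5 [FAIL (|-1-4|=5 > 1)], height=5
  node 3: h_left=-1, h_right=5, diff=6 [FAIL (|-1-5|=6 > 1)], height=6
  node 2: h_left=-1, h_right=6, diff=7 [FAIL (|-1-6|=7 > 1)], height=7
Node 26 violates the condition: |-1 - 1| = 2 > 1.
Result: Not balanced


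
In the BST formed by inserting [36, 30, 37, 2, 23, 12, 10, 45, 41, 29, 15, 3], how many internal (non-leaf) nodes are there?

Tree built from: [36, 30, 37, 2, 23, 12, 10, 45, 41, 29, 15, 3]
Tree (level-order array): [36, 30, 37, 2, None, None, 45, None, 23, 41, None, 12, 29, None, None, 10, 15, None, None, 3]
Rule: An internal node has at least one child.
Per-node child counts:
  node 36: 2 child(ren)
  node 30: 1 child(ren)
  node 2: 1 child(ren)
  node 23: 2 child(ren)
  node 12: 2 child(ren)
  node 10: 1 child(ren)
  node 3: 0 child(ren)
  node 15: 0 child(ren)
  node 29: 0 child(ren)
  node 37: 1 child(ren)
  node 45: 1 child(ren)
  node 41: 0 child(ren)
Matching nodes: [36, 30, 2, 23, 12, 10, 37, 45]
Count of internal (non-leaf) nodes: 8


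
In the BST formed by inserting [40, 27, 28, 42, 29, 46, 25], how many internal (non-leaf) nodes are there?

Tree built from: [40, 27, 28, 42, 29, 46, 25]
Tree (level-order array): [40, 27, 42, 25, 28, None, 46, None, None, None, 29]
Rule: An internal node has at least one child.
Per-node child counts:
  node 40: 2 child(ren)
  node 27: 2 child(ren)
  node 25: 0 child(ren)
  node 28: 1 child(ren)
  node 29: 0 child(ren)
  node 42: 1 child(ren)
  node 46: 0 child(ren)
Matching nodes: [40, 27, 28, 42]
Count of internal (non-leaf) nodes: 4


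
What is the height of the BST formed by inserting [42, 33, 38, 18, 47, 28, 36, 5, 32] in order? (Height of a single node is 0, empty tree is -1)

Insertion order: [42, 33, 38, 18, 47, 28, 36, 5, 32]
Tree (level-order array): [42, 33, 47, 18, 38, None, None, 5, 28, 36, None, None, None, None, 32]
Compute height bottom-up (empty subtree = -1):
  height(5) = 1 + max(-1, -1) = 0
  height(32) = 1 + max(-1, -1) = 0
  height(28) = 1 + max(-1, 0) = 1
  height(18) = 1 + max(0, 1) = 2
  height(36) = 1 + max(-1, -1) = 0
  height(38) = 1 + max(0, -1) = 1
  height(33) = 1 + max(2, 1) = 3
  height(47) = 1 + max(-1, -1) = 0
  height(42) = 1 + max(3, 0) = 4
Height = 4


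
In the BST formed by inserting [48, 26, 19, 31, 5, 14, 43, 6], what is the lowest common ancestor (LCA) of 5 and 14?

Tree insertion order: [48, 26, 19, 31, 5, 14, 43, 6]
Tree (level-order array): [48, 26, None, 19, 31, 5, None, None, 43, None, 14, None, None, 6]
In a BST, the LCA of p=5, q=14 is the first node v on the
root-to-leaf path with p <= v <= q (go left if both < v, right if both > v).
Walk from root:
  at 48: both 5 and 14 < 48, go left
  at 26: both 5 and 14 < 26, go left
  at 19: both 5 and 14 < 19, go left
  at 5: 5 <= 5 <= 14, this is the LCA
LCA = 5


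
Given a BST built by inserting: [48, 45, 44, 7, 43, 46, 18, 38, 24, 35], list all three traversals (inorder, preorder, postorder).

Tree insertion order: [48, 45, 44, 7, 43, 46, 18, 38, 24, 35]
Tree (level-order array): [48, 45, None, 44, 46, 7, None, None, None, None, 43, 18, None, None, 38, 24, None, None, 35]
Inorder (L, root, R): [7, 18, 24, 35, 38, 43, 44, 45, 46, 48]
Preorder (root, L, R): [48, 45, 44, 7, 43, 18, 38, 24, 35, 46]
Postorder (L, R, root): [35, 24, 38, 18, 43, 7, 44, 46, 45, 48]


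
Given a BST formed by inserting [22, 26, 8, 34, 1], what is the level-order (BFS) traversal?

Tree insertion order: [22, 26, 8, 34, 1]
Tree (level-order array): [22, 8, 26, 1, None, None, 34]
BFS from the root, enqueuing left then right child of each popped node:
  queue [22] -> pop 22, enqueue [8, 26], visited so far: [22]
  queue [8, 26] -> pop 8, enqueue [1], visited so far: [22, 8]
  queue [26, 1] -> pop 26, enqueue [34], visited so far: [22, 8, 26]
  queue [1, 34] -> pop 1, enqueue [none], visited so far: [22, 8, 26, 1]
  queue [34] -> pop 34, enqueue [none], visited so far: [22, 8, 26, 1, 34]
Result: [22, 8, 26, 1, 34]


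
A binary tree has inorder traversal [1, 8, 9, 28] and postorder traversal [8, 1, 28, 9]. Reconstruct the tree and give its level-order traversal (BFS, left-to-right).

Inorder:   [1, 8, 9, 28]
Postorder: [8, 1, 28, 9]
Algorithm: postorder visits root last, so walk postorder right-to-left;
each value is the root of the current inorder slice — split it at that
value, recurse on the right subtree first, then the left.
Recursive splits:
  root=9; inorder splits into left=[1, 8], right=[28]
  root=28; inorder splits into left=[], right=[]
  root=1; inorder splits into left=[], right=[8]
  root=8; inorder splits into left=[], right=[]
Reconstructed level-order: [9, 1, 28, 8]


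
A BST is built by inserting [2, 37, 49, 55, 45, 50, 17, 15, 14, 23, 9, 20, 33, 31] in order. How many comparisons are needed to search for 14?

Search path for 14: 2 -> 37 -> 17 -> 15 -> 14
Found: True
Comparisons: 5


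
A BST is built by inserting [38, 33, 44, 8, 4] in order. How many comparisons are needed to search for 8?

Search path for 8: 38 -> 33 -> 8
Found: True
Comparisons: 3


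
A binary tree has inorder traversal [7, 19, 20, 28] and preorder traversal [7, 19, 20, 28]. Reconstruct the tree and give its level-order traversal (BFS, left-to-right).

Inorder:  [7, 19, 20, 28]
Preorder: [7, 19, 20, 28]
Algorithm: preorder visits root first, so consume preorder in order;
for each root, split the current inorder slice at that value into
left-subtree inorder and right-subtree inorder, then recurse.
Recursive splits:
  root=7; inorder splits into left=[], right=[19, 20, 28]
  root=19; inorder splits into left=[], right=[20, 28]
  root=20; inorder splits into left=[], right=[28]
  root=28; inorder splits into left=[], right=[]
Reconstructed level-order: [7, 19, 20, 28]


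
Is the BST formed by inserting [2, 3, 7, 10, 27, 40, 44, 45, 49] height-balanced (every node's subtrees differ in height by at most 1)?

Tree (level-order array): [2, None, 3, None, 7, None, 10, None, 27, None, 40, None, 44, None, 45, None, 49]
Definition: a tree is height-balanced if, at every node, |h(left) - h(right)| <= 1 (empty subtree has height -1).
Bottom-up per-node check:
  node 49: h_left=-1, h_right=-1, diff=0 [OK], height=0
  node 45: h_left=-1, h_right=0, diff=1 [OK], height=1
  node 44: h_left=-1, h_right=1, diff=2 [FAIL (|-1-1|=2 > 1)], height=2
  node 40: h_left=-1, h_right=2, diff=3 [FAIL (|-1-2|=3 > 1)], height=3
  node 27: h_left=-1, h_right=3, diff=4 [FAIL (|-1-3|=4 > 1)], height=4
  node 10: h_left=-1, h_right=4, diff=5 [FAIL (|-1-4|=5 > 1)], height=5
  node 7: h_left=-1, h_right=5, diff=6 [FAIL (|-1-5|=6 > 1)], height=6
  node 3: h_left=-1, h_right=6, diff=7 [FAIL (|-1-6|=7 > 1)], height=7
  node 2: h_left=-1, h_right=7, diff=8 [FAIL (|-1-7|=8 > 1)], height=8
Node 44 violates the condition: |-1 - 1| = 2 > 1.
Result: Not balanced


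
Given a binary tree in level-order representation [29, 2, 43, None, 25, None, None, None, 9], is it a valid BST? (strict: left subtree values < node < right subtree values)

Level-order array: [29, 2, 43, None, 25, None, None, None, 9]
Validate using subtree bounds (lo, hi): at each node, require lo < value < hi,
then recurse left with hi=value and right with lo=value.
Preorder trace (stopping at first violation):
  at node 29 with bounds (-inf, +inf): OK
  at node 2 with bounds (-inf, 29): OK
  at node 25 with bounds (2, 29): OK
  at node 9 with bounds (25, 29): VIOLATION
Node 9 violates its bound: not (25 < 9 < 29).
Result: Not a valid BST


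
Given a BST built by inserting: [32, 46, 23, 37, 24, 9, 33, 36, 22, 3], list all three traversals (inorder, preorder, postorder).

Tree insertion order: [32, 46, 23, 37, 24, 9, 33, 36, 22, 3]
Tree (level-order array): [32, 23, 46, 9, 24, 37, None, 3, 22, None, None, 33, None, None, None, None, None, None, 36]
Inorder (L, root, R): [3, 9, 22, 23, 24, 32, 33, 36, 37, 46]
Preorder (root, L, R): [32, 23, 9, 3, 22, 24, 46, 37, 33, 36]
Postorder (L, R, root): [3, 22, 9, 24, 23, 36, 33, 37, 46, 32]


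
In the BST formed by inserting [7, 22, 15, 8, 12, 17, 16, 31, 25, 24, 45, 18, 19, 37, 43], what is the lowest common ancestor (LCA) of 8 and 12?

Tree insertion order: [7, 22, 15, 8, 12, 17, 16, 31, 25, 24, 45, 18, 19, 37, 43]
Tree (level-order array): [7, None, 22, 15, 31, 8, 17, 25, 45, None, 12, 16, 18, 24, None, 37, None, None, None, None, None, None, 19, None, None, None, 43]
In a BST, the LCA of p=8, q=12 is the first node v on the
root-to-leaf path with p <= v <= q (go left if both < v, right if both > v).
Walk from root:
  at 7: both 8 and 12 > 7, go right
  at 22: both 8 and 12 < 22, go left
  at 15: both 8 and 12 < 15, go left
  at 8: 8 <= 8 <= 12, this is the LCA
LCA = 8


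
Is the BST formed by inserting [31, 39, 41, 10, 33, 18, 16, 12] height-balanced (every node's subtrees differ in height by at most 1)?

Tree (level-order array): [31, 10, 39, None, 18, 33, 41, 16, None, None, None, None, None, 12]
Definition: a tree is height-balanced if, at every node, |h(left) - h(right)| <= 1 (empty subtree has height -1).
Bottom-up per-node check:
  node 12: h_left=-1, h_right=-1, diff=0 [OK], height=0
  node 16: h_left=0, h_right=-1, diff=1 [OK], height=1
  node 18: h_left=1, h_right=-1, diff=2 [FAIL (|1--1|=2 > 1)], height=2
  node 10: h_left=-1, h_right=2, diff=3 [FAIL (|-1-2|=3 > 1)], height=3
  node 33: h_left=-1, h_right=-1, diff=0 [OK], height=0
  node 41: h_left=-1, h_right=-1, diff=0 [OK], height=0
  node 39: h_left=0, h_right=0, diff=0 [OK], height=1
  node 31: h_left=3, h_right=1, diff=2 [FAIL (|3-1|=2 > 1)], height=4
Node 18 violates the condition: |1 - -1| = 2 > 1.
Result: Not balanced


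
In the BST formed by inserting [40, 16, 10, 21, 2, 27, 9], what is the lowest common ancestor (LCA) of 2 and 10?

Tree insertion order: [40, 16, 10, 21, 2, 27, 9]
Tree (level-order array): [40, 16, None, 10, 21, 2, None, None, 27, None, 9]
In a BST, the LCA of p=2, q=10 is the first node v on the
root-to-leaf path with p <= v <= q (go left if both < v, right if both > v).
Walk from root:
  at 40: both 2 and 10 < 40, go left
  at 16: both 2 and 10 < 16, go left
  at 10: 2 <= 10 <= 10, this is the LCA
LCA = 10


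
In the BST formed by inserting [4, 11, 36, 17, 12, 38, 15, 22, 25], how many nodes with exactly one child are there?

Tree built from: [4, 11, 36, 17, 12, 38, 15, 22, 25]
Tree (level-order array): [4, None, 11, None, 36, 17, 38, 12, 22, None, None, None, 15, None, 25]
Rule: These are nodes with exactly 1 non-null child.
Per-node child counts:
  node 4: 1 child(ren)
  node 11: 1 child(ren)
  node 36: 2 child(ren)
  node 17: 2 child(ren)
  node 12: 1 child(ren)
  node 15: 0 child(ren)
  node 22: 1 child(ren)
  node 25: 0 child(ren)
  node 38: 0 child(ren)
Matching nodes: [4, 11, 12, 22]
Count of nodes with exactly one child: 4


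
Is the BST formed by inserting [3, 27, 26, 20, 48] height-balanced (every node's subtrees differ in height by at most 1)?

Tree (level-order array): [3, None, 27, 26, 48, 20]
Definition: a tree is height-balanced if, at every node, |h(left) - h(right)| <= 1 (empty subtree has height -1).
Bottom-up per-node check:
  node 20: h_left=-1, h_right=-1, diff=0 [OK], height=0
  node 26: h_left=0, h_right=-1, diff=1 [OK], height=1
  node 48: h_left=-1, h_right=-1, diff=0 [OK], height=0
  node 27: h_left=1, h_right=0, diff=1 [OK], height=2
  node 3: h_left=-1, h_right=2, diff=3 [FAIL (|-1-2|=3 > 1)], height=3
Node 3 violates the condition: |-1 - 2| = 3 > 1.
Result: Not balanced


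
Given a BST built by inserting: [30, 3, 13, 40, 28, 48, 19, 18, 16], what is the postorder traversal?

Tree insertion order: [30, 3, 13, 40, 28, 48, 19, 18, 16]
Tree (level-order array): [30, 3, 40, None, 13, None, 48, None, 28, None, None, 19, None, 18, None, 16]
Postorder traversal: [16, 18, 19, 28, 13, 3, 48, 40, 30]


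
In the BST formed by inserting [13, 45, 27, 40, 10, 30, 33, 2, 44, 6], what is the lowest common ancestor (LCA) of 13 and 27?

Tree insertion order: [13, 45, 27, 40, 10, 30, 33, 2, 44, 6]
Tree (level-order array): [13, 10, 45, 2, None, 27, None, None, 6, None, 40, None, None, 30, 44, None, 33]
In a BST, the LCA of p=13, q=27 is the first node v on the
root-to-leaf path with p <= v <= q (go left if both < v, right if both > v).
Walk from root:
  at 13: 13 <= 13 <= 27, this is the LCA
LCA = 13


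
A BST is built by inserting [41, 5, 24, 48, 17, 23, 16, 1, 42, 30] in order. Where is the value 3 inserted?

Starting tree (level order): [41, 5, 48, 1, 24, 42, None, None, None, 17, 30, None, None, 16, 23]
Insertion path: 41 -> 5 -> 1
Result: insert 3 as right child of 1
Final tree (level order): [41, 5, 48, 1, 24, 42, None, None, 3, 17, 30, None, None, None, None, 16, 23]


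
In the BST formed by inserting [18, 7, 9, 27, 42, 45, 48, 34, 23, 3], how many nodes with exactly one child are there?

Tree built from: [18, 7, 9, 27, 42, 45, 48, 34, 23, 3]
Tree (level-order array): [18, 7, 27, 3, 9, 23, 42, None, None, None, None, None, None, 34, 45, None, None, None, 48]
Rule: These are nodes with exactly 1 non-null child.
Per-node child counts:
  node 18: 2 child(ren)
  node 7: 2 child(ren)
  node 3: 0 child(ren)
  node 9: 0 child(ren)
  node 27: 2 child(ren)
  node 23: 0 child(ren)
  node 42: 2 child(ren)
  node 34: 0 child(ren)
  node 45: 1 child(ren)
  node 48: 0 child(ren)
Matching nodes: [45]
Count of nodes with exactly one child: 1


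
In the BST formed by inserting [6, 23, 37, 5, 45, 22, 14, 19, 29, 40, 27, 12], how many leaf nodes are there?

Tree built from: [6, 23, 37, 5, 45, 22, 14, 19, 29, 40, 27, 12]
Tree (level-order array): [6, 5, 23, None, None, 22, 37, 14, None, 29, 45, 12, 19, 27, None, 40]
Rule: A leaf has 0 children.
Per-node child counts:
  node 6: 2 child(ren)
  node 5: 0 child(ren)
  node 23: 2 child(ren)
  node 22: 1 child(ren)
  node 14: 2 child(ren)
  node 12: 0 child(ren)
  node 19: 0 child(ren)
  node 37: 2 child(ren)
  node 29: 1 child(ren)
  node 27: 0 child(ren)
  node 45: 1 child(ren)
  node 40: 0 child(ren)
Matching nodes: [5, 12, 19, 27, 40]
Count of leaf nodes: 5


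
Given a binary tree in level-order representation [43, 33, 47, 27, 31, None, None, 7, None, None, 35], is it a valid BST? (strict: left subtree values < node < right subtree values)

Level-order array: [43, 33, 47, 27, 31, None, None, 7, None, None, 35]
Validate using subtree bounds (lo, hi): at each node, require lo < value < hi,
then recurse left with hi=value and right with lo=value.
Preorder trace (stopping at first violation):
  at node 43 with bounds (-inf, +inf): OK
  at node 33 with bounds (-inf, 43): OK
  at node 27 with bounds (-inf, 33): OK
  at node 7 with bounds (-inf, 27): OK
  at node 31 with bounds (33, 43): VIOLATION
Node 31 violates its bound: not (33 < 31 < 43).
Result: Not a valid BST


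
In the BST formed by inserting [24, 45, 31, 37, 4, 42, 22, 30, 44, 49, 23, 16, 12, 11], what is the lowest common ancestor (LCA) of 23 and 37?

Tree insertion order: [24, 45, 31, 37, 4, 42, 22, 30, 44, 49, 23, 16, 12, 11]
Tree (level-order array): [24, 4, 45, None, 22, 31, 49, 16, 23, 30, 37, None, None, 12, None, None, None, None, None, None, 42, 11, None, None, 44]
In a BST, the LCA of p=23, q=37 is the first node v on the
root-to-leaf path with p <= v <= q (go left if both < v, right if both > v).
Walk from root:
  at 24: 23 <= 24 <= 37, this is the LCA
LCA = 24


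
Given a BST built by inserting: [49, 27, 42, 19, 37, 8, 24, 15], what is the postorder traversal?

Tree insertion order: [49, 27, 42, 19, 37, 8, 24, 15]
Tree (level-order array): [49, 27, None, 19, 42, 8, 24, 37, None, None, 15]
Postorder traversal: [15, 8, 24, 19, 37, 42, 27, 49]


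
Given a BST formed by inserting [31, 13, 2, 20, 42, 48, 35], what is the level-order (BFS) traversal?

Tree insertion order: [31, 13, 2, 20, 42, 48, 35]
Tree (level-order array): [31, 13, 42, 2, 20, 35, 48]
BFS from the root, enqueuing left then right child of each popped node:
  queue [31] -> pop 31, enqueue [13, 42], visited so far: [31]
  queue [13, 42] -> pop 13, enqueue [2, 20], visited so far: [31, 13]
  queue [42, 2, 20] -> pop 42, enqueue [35, 48], visited so far: [31, 13, 42]
  queue [2, 20, 35, 48] -> pop 2, enqueue [none], visited so far: [31, 13, 42, 2]
  queue [20, 35, 48] -> pop 20, enqueue [none], visited so far: [31, 13, 42, 2, 20]
  queue [35, 48] -> pop 35, enqueue [none], visited so far: [31, 13, 42, 2, 20, 35]
  queue [48] -> pop 48, enqueue [none], visited so far: [31, 13, 42, 2, 20, 35, 48]
Result: [31, 13, 42, 2, 20, 35, 48]


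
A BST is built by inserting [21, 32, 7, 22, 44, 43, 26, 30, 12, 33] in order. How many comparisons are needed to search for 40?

Search path for 40: 21 -> 32 -> 44 -> 43 -> 33
Found: False
Comparisons: 5


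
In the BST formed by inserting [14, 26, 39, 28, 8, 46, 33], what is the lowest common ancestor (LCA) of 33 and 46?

Tree insertion order: [14, 26, 39, 28, 8, 46, 33]
Tree (level-order array): [14, 8, 26, None, None, None, 39, 28, 46, None, 33]
In a BST, the LCA of p=33, q=46 is the first node v on the
root-to-leaf path with p <= v <= q (go left if both < v, right if both > v).
Walk from root:
  at 14: both 33 and 46 > 14, go right
  at 26: both 33 and 46 > 26, go right
  at 39: 33 <= 39 <= 46, this is the LCA
LCA = 39


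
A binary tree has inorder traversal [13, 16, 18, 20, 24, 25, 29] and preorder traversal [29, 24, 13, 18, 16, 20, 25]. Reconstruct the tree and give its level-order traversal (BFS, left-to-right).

Inorder:  [13, 16, 18, 20, 24, 25, 29]
Preorder: [29, 24, 13, 18, 16, 20, 25]
Algorithm: preorder visits root first, so consume preorder in order;
for each root, split the current inorder slice at that value into
left-subtree inorder and right-subtree inorder, then recurse.
Recursive splits:
  root=29; inorder splits into left=[13, 16, 18, 20, 24, 25], right=[]
  root=24; inorder splits into left=[13, 16, 18, 20], right=[25]
  root=13; inorder splits into left=[], right=[16, 18, 20]
  root=18; inorder splits into left=[16], right=[20]
  root=16; inorder splits into left=[], right=[]
  root=20; inorder splits into left=[], right=[]
  root=25; inorder splits into left=[], right=[]
Reconstructed level-order: [29, 24, 13, 25, 18, 16, 20]


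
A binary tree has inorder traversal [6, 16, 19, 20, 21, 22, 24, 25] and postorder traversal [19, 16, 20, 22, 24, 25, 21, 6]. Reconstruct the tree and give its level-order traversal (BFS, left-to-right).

Inorder:   [6, 16, 19, 20, 21, 22, 24, 25]
Postorder: [19, 16, 20, 22, 24, 25, 21, 6]
Algorithm: postorder visits root last, so walk postorder right-to-left;
each value is the root of the current inorder slice — split it at that
value, recurse on the right subtree first, then the left.
Recursive splits:
  root=6; inorder splits into left=[], right=[16, 19, 20, 21, 22, 24, 25]
  root=21; inorder splits into left=[16, 19, 20], right=[22, 24, 25]
  root=25; inorder splits into left=[22, 24], right=[]
  root=24; inorder splits into left=[22], right=[]
  root=22; inorder splits into left=[], right=[]
  root=20; inorder splits into left=[16, 19], right=[]
  root=16; inorder splits into left=[], right=[19]
  root=19; inorder splits into left=[], right=[]
Reconstructed level-order: [6, 21, 20, 25, 16, 24, 19, 22]


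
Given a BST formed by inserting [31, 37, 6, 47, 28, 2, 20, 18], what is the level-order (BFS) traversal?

Tree insertion order: [31, 37, 6, 47, 28, 2, 20, 18]
Tree (level-order array): [31, 6, 37, 2, 28, None, 47, None, None, 20, None, None, None, 18]
BFS from the root, enqueuing left then right child of each popped node:
  queue [31] -> pop 31, enqueue [6, 37], visited so far: [31]
  queue [6, 37] -> pop 6, enqueue [2, 28], visited so far: [31, 6]
  queue [37, 2, 28] -> pop 37, enqueue [47], visited so far: [31, 6, 37]
  queue [2, 28, 47] -> pop 2, enqueue [none], visited so far: [31, 6, 37, 2]
  queue [28, 47] -> pop 28, enqueue [20], visited so far: [31, 6, 37, 2, 28]
  queue [47, 20] -> pop 47, enqueue [none], visited so far: [31, 6, 37, 2, 28, 47]
  queue [20] -> pop 20, enqueue [18], visited so far: [31, 6, 37, 2, 28, 47, 20]
  queue [18] -> pop 18, enqueue [none], visited so far: [31, 6, 37, 2, 28, 47, 20, 18]
Result: [31, 6, 37, 2, 28, 47, 20, 18]


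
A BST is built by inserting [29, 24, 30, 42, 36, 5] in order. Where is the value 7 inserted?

Starting tree (level order): [29, 24, 30, 5, None, None, 42, None, None, 36]
Insertion path: 29 -> 24 -> 5
Result: insert 7 as right child of 5
Final tree (level order): [29, 24, 30, 5, None, None, 42, None, 7, 36]


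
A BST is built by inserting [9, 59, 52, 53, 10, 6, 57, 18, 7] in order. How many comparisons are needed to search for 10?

Search path for 10: 9 -> 59 -> 52 -> 10
Found: True
Comparisons: 4


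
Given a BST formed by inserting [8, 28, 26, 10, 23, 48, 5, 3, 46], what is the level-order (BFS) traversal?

Tree insertion order: [8, 28, 26, 10, 23, 48, 5, 3, 46]
Tree (level-order array): [8, 5, 28, 3, None, 26, 48, None, None, 10, None, 46, None, None, 23]
BFS from the root, enqueuing left then right child of each popped node:
  queue [8] -> pop 8, enqueue [5, 28], visited so far: [8]
  queue [5, 28] -> pop 5, enqueue [3], visited so far: [8, 5]
  queue [28, 3] -> pop 28, enqueue [26, 48], visited so far: [8, 5, 28]
  queue [3, 26, 48] -> pop 3, enqueue [none], visited so far: [8, 5, 28, 3]
  queue [26, 48] -> pop 26, enqueue [10], visited so far: [8, 5, 28, 3, 26]
  queue [48, 10] -> pop 48, enqueue [46], visited so far: [8, 5, 28, 3, 26, 48]
  queue [10, 46] -> pop 10, enqueue [23], visited so far: [8, 5, 28, 3, 26, 48, 10]
  queue [46, 23] -> pop 46, enqueue [none], visited so far: [8, 5, 28, 3, 26, 48, 10, 46]
  queue [23] -> pop 23, enqueue [none], visited so far: [8, 5, 28, 3, 26, 48, 10, 46, 23]
Result: [8, 5, 28, 3, 26, 48, 10, 46, 23]


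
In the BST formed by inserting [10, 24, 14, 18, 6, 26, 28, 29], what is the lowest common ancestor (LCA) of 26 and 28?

Tree insertion order: [10, 24, 14, 18, 6, 26, 28, 29]
Tree (level-order array): [10, 6, 24, None, None, 14, 26, None, 18, None, 28, None, None, None, 29]
In a BST, the LCA of p=26, q=28 is the first node v on the
root-to-leaf path with p <= v <= q (go left if both < v, right if both > v).
Walk from root:
  at 10: both 26 and 28 > 10, go right
  at 24: both 26 and 28 > 24, go right
  at 26: 26 <= 26 <= 28, this is the LCA
LCA = 26


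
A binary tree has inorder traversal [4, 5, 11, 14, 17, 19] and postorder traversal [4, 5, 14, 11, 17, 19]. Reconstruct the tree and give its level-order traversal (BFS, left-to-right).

Inorder:   [4, 5, 11, 14, 17, 19]
Postorder: [4, 5, 14, 11, 17, 19]
Algorithm: postorder visits root last, so walk postorder right-to-left;
each value is the root of the current inorder slice — split it at that
value, recurse on the right subtree first, then the left.
Recursive splits:
  root=19; inorder splits into left=[4, 5, 11, 14, 17], right=[]
  root=17; inorder splits into left=[4, 5, 11, 14], right=[]
  root=11; inorder splits into left=[4, 5], right=[14]
  root=14; inorder splits into left=[], right=[]
  root=5; inorder splits into left=[4], right=[]
  root=4; inorder splits into left=[], right=[]
Reconstructed level-order: [19, 17, 11, 5, 14, 4]


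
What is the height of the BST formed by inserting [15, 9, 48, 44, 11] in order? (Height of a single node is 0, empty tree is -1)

Insertion order: [15, 9, 48, 44, 11]
Tree (level-order array): [15, 9, 48, None, 11, 44]
Compute height bottom-up (empty subtree = -1):
  height(11) = 1 + max(-1, -1) = 0
  height(9) = 1 + max(-1, 0) = 1
  height(44) = 1 + max(-1, -1) = 0
  height(48) = 1 + max(0, -1) = 1
  height(15) = 1 + max(1, 1) = 2
Height = 2


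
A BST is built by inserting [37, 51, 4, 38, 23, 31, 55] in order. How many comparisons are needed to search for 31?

Search path for 31: 37 -> 4 -> 23 -> 31
Found: True
Comparisons: 4


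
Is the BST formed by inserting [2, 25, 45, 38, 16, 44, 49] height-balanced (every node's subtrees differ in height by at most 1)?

Tree (level-order array): [2, None, 25, 16, 45, None, None, 38, 49, None, 44]
Definition: a tree is height-balanced if, at every node, |h(left) - h(right)| <= 1 (empty subtree has height -1).
Bottom-up per-node check:
  node 16: h_left=-1, h_right=-1, diff=0 [OK], height=0
  node 44: h_left=-1, h_right=-1, diff=0 [OK], height=0
  node 38: h_left=-1, h_right=0, diff=1 [OK], height=1
  node 49: h_left=-1, h_right=-1, diff=0 [OK], height=0
  node 45: h_left=1, h_right=0, diff=1 [OK], height=2
  node 25: h_left=0, h_right=2, diff=2 [FAIL (|0-2|=2 > 1)], height=3
  node 2: h_left=-1, h_right=3, diff=4 [FAIL (|-1-3|=4 > 1)], height=4
Node 25 violates the condition: |0 - 2| = 2 > 1.
Result: Not balanced


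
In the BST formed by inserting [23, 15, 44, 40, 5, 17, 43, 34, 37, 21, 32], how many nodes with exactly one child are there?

Tree built from: [23, 15, 44, 40, 5, 17, 43, 34, 37, 21, 32]
Tree (level-order array): [23, 15, 44, 5, 17, 40, None, None, None, None, 21, 34, 43, None, None, 32, 37]
Rule: These are nodes with exactly 1 non-null child.
Per-node child counts:
  node 23: 2 child(ren)
  node 15: 2 child(ren)
  node 5: 0 child(ren)
  node 17: 1 child(ren)
  node 21: 0 child(ren)
  node 44: 1 child(ren)
  node 40: 2 child(ren)
  node 34: 2 child(ren)
  node 32: 0 child(ren)
  node 37: 0 child(ren)
  node 43: 0 child(ren)
Matching nodes: [17, 44]
Count of nodes with exactly one child: 2


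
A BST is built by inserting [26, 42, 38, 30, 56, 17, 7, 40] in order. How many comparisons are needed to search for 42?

Search path for 42: 26 -> 42
Found: True
Comparisons: 2


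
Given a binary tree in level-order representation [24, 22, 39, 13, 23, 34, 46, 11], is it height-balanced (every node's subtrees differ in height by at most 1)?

Tree (level-order array): [24, 22, 39, 13, 23, 34, 46, 11]
Definition: a tree is height-balanced if, at every node, |h(left) - h(right)| <= 1 (empty subtree has height -1).
Bottom-up per-node check:
  node 11: h_left=-1, h_right=-1, diff=0 [OK], height=0
  node 13: h_left=0, h_right=-1, diff=1 [OK], height=1
  node 23: h_left=-1, h_right=-1, diff=0 [OK], height=0
  node 22: h_left=1, h_right=0, diff=1 [OK], height=2
  node 34: h_left=-1, h_right=-1, diff=0 [OK], height=0
  node 46: h_left=-1, h_right=-1, diff=0 [OK], height=0
  node 39: h_left=0, h_right=0, diff=0 [OK], height=1
  node 24: h_left=2, h_right=1, diff=1 [OK], height=3
All nodes satisfy the balance condition.
Result: Balanced


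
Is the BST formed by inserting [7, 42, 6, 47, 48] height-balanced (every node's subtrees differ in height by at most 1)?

Tree (level-order array): [7, 6, 42, None, None, None, 47, None, 48]
Definition: a tree is height-balanced if, at every node, |h(left) - h(right)| <= 1 (empty subtree has height -1).
Bottom-up per-node check:
  node 6: h_left=-1, h_right=-1, diff=0 [OK], height=0
  node 48: h_left=-1, h_right=-1, diff=0 [OK], height=0
  node 47: h_left=-1, h_right=0, diff=1 [OK], height=1
  node 42: h_left=-1, h_right=1, diff=2 [FAIL (|-1-1|=2 > 1)], height=2
  node 7: h_left=0, h_right=2, diff=2 [FAIL (|0-2|=2 > 1)], height=3
Node 42 violates the condition: |-1 - 1| = 2 > 1.
Result: Not balanced


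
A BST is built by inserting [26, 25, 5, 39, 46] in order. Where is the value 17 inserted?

Starting tree (level order): [26, 25, 39, 5, None, None, 46]
Insertion path: 26 -> 25 -> 5
Result: insert 17 as right child of 5
Final tree (level order): [26, 25, 39, 5, None, None, 46, None, 17]


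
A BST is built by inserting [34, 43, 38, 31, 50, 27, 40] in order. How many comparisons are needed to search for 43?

Search path for 43: 34 -> 43
Found: True
Comparisons: 2


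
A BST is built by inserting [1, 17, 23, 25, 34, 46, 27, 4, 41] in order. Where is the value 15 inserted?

Starting tree (level order): [1, None, 17, 4, 23, None, None, None, 25, None, 34, 27, 46, None, None, 41]
Insertion path: 1 -> 17 -> 4
Result: insert 15 as right child of 4
Final tree (level order): [1, None, 17, 4, 23, None, 15, None, 25, None, None, None, 34, 27, 46, None, None, 41]


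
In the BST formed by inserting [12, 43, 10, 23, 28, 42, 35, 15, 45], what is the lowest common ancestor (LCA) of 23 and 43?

Tree insertion order: [12, 43, 10, 23, 28, 42, 35, 15, 45]
Tree (level-order array): [12, 10, 43, None, None, 23, 45, 15, 28, None, None, None, None, None, 42, 35]
In a BST, the LCA of p=23, q=43 is the first node v on the
root-to-leaf path with p <= v <= q (go left if both < v, right if both > v).
Walk from root:
  at 12: both 23 and 43 > 12, go right
  at 43: 23 <= 43 <= 43, this is the LCA
LCA = 43


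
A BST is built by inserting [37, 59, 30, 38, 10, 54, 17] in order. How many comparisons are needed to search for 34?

Search path for 34: 37 -> 30
Found: False
Comparisons: 2


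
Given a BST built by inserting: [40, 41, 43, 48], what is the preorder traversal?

Tree insertion order: [40, 41, 43, 48]
Tree (level-order array): [40, None, 41, None, 43, None, 48]
Preorder traversal: [40, 41, 43, 48]


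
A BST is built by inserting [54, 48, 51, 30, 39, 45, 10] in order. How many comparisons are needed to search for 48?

Search path for 48: 54 -> 48
Found: True
Comparisons: 2


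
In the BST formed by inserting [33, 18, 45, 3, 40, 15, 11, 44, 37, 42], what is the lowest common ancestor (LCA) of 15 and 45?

Tree insertion order: [33, 18, 45, 3, 40, 15, 11, 44, 37, 42]
Tree (level-order array): [33, 18, 45, 3, None, 40, None, None, 15, 37, 44, 11, None, None, None, 42]
In a BST, the LCA of p=15, q=45 is the first node v on the
root-to-leaf path with p <= v <= q (go left if both < v, right if both > v).
Walk from root:
  at 33: 15 <= 33 <= 45, this is the LCA
LCA = 33
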